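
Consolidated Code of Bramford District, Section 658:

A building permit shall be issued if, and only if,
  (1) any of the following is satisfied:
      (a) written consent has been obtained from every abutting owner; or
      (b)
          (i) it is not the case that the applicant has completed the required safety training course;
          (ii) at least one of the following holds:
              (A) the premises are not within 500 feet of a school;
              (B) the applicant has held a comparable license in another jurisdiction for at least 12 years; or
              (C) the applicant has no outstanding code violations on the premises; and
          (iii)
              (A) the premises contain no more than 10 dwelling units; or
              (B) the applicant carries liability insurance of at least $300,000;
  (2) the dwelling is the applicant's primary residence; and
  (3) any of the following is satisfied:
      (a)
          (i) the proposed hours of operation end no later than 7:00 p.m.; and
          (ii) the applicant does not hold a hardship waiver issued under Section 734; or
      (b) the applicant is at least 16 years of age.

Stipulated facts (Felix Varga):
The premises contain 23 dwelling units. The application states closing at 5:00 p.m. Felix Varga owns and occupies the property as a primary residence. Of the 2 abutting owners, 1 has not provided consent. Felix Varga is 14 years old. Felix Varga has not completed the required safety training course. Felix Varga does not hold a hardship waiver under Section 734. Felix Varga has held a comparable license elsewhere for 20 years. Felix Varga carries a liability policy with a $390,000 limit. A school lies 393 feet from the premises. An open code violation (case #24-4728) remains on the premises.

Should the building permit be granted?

Yes — granted.

(a) all abutters consent — not satisfied.
(i) not (safety training) — satisfied.
(A) ≥500 ft from school — fails.
(B) prior license ≥ 12 yr — met.
(C) no code violations — not met.
(ii) = F OR T OR F = true.
(A) ≤ 10 units — not satisfied.
(B) insurance ≥ $300,000 — holds.
(iii): F OR T → true.
So (b) is satisfied (T AND T AND T).
(1): F OR T → true.
(2) primary residence — satisfied.
(i) closes by 7 p.m. — holds.
(ii) not (hardship waiver) — met.
(a): T AND T → true.
(b) age ≥ 16 — not met.
So (3) is satisfied (T OR F).
So Overall is satisfied (T AND T AND T).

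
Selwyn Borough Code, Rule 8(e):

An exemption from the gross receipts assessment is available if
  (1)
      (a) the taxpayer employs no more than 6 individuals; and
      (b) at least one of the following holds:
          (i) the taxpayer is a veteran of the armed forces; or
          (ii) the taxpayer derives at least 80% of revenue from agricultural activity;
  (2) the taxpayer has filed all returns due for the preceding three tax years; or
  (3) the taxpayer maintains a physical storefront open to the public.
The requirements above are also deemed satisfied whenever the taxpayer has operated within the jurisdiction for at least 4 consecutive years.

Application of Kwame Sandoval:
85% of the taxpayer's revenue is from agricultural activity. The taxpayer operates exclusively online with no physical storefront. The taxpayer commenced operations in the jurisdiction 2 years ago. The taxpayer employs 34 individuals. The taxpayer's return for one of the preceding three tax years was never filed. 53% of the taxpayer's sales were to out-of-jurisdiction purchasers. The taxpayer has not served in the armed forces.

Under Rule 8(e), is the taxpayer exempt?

No — not exempt.

(a) ≤ 6 employees — not met.
(i) veteran — not met.
(ii) ≥80% agricultural — satisfied.
(b): F OR T → true.
(1) = F AND T = false.
(2) returns current — fails.
(3) has storefront — fails.
So Overall is not satisfied (F OR F OR F).
Exception (≥ 4 yrs in jurisdiction) — not satisfied.
Result: main false OR exception false → false.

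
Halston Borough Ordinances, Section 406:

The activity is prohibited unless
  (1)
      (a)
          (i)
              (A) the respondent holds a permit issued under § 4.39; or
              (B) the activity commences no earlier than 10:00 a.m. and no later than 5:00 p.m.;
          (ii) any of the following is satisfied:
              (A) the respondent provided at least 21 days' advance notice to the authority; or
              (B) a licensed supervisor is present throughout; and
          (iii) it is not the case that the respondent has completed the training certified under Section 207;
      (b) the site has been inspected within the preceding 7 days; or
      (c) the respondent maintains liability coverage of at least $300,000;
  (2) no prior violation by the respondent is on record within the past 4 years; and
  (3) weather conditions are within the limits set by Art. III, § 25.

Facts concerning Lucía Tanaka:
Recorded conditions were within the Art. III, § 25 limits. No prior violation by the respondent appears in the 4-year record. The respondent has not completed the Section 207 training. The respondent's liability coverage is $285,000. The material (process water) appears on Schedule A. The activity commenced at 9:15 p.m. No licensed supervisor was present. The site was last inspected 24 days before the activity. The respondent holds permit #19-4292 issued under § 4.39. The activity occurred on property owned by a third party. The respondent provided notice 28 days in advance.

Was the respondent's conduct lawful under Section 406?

(A) holds permit — satisfied.
(B) start within hours — not satisfied.
(i): T OR F → true.
(A) ≥21 days' notice — satisfied.
(B) supervisor present — not met.
(ii) = T OR F = true.
(iii) not (training certified) — holds.
(a) = T AND T AND T = true.
(b) site inspected — fails.
(c) coverage ≥ $300,000 — not satisfied.
(1): T OR F OR F → true.
(2) no prior violation — satisfied.
(3) weather ok — satisfied.
Overall = T AND T AND T = true.

Yes — lawful.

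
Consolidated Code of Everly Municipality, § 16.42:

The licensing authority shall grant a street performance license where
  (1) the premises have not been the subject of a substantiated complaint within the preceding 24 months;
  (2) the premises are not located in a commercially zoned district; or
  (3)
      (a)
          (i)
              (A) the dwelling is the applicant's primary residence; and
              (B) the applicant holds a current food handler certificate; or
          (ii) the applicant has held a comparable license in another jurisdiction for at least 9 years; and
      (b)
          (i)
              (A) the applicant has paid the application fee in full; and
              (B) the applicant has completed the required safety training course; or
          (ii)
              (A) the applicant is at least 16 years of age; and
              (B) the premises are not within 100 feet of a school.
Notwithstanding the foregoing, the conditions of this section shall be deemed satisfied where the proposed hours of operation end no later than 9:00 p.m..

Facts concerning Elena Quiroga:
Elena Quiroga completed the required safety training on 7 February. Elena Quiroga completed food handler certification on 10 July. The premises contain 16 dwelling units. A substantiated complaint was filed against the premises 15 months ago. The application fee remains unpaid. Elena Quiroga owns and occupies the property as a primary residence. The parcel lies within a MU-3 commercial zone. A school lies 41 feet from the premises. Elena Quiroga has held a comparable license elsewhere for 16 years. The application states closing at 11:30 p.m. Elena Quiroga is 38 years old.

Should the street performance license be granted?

(1) no complaint in 24 mo. — fails.
(2) not (commercially zoned) — not satisfied.
(A) primary residence — met.
(B) food handler cert. — met.
So (i) is satisfied (T AND T).
(ii) prior license ≥ 9 yr — holds.
(a): T OR T → true.
(A) fee paid — fails.
(B) safety training — met.
(i) = F AND T = false.
(A) age ≥ 16 — holds.
(B) ≥100 ft from school — not met.
(ii) = T AND F = false.
(b) = F OR F = false.
So (3) is not satisfied (T AND F).
So Overall is not satisfied (F OR F OR F).
Exception (closes by 9 p.m.) — not satisfied.
Result: main false OR exception false → false.

No — denied.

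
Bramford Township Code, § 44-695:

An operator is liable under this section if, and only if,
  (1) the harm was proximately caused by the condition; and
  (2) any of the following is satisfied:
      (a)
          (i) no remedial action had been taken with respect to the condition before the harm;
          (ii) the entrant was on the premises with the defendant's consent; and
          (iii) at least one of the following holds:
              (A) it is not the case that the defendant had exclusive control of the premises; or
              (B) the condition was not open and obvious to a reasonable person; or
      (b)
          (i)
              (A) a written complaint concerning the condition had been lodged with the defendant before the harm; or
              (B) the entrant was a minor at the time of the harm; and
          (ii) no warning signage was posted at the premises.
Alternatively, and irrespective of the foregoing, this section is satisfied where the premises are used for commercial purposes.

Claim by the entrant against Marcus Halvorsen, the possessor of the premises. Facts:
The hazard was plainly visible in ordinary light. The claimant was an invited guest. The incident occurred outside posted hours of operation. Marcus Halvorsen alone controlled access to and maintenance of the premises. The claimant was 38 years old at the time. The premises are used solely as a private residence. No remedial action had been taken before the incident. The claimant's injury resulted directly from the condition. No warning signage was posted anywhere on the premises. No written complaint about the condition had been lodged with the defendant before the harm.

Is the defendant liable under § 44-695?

(1) proximate cause — met.
(i) no remedial action — satisfied.
(ii) consent to enter — met.
(A) not (exclusive control) — fails.
(B) not open/obvious — not met.
So (iii) is not satisfied (F OR F).
(a): T AND T AND F → false.
(A) complaint lodged — not satisfied.
(B) entrant a minor — not met.
So (i) is not satisfied (F OR F).
(ii) no signage posted — satisfied.
(b) = F AND T = false.
(2): F OR F → false.
Overall = T AND F = false.
Exception (commercial use) — not satisfied.
Result: main false OR exception false → false.

No — not liable.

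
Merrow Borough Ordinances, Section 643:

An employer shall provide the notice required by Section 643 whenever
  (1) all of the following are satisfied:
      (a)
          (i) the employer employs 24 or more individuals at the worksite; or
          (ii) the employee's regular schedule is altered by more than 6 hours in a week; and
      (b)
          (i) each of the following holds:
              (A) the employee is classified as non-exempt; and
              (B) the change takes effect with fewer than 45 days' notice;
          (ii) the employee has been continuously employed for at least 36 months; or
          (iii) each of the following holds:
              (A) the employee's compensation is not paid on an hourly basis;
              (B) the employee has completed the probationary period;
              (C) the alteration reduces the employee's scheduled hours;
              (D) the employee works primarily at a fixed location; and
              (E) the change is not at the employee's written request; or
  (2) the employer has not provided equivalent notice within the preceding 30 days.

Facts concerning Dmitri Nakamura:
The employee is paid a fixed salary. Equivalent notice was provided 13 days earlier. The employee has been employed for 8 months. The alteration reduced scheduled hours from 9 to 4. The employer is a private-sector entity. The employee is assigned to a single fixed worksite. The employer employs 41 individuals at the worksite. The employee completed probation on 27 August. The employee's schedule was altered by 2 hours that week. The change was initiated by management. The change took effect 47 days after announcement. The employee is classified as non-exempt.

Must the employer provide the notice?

Yes — required.

(i) ≥ 24 at site — met.
(ii) schedule shift > 6h — not met.
(a) = T OR F = true.
(A) non-exempt — satisfied.
(B) < 45 days' notice — not met.
So (i) is not satisfied (T AND F).
(ii) tenure ≥ 36 mo. — fails.
(A) not (hourly-paid) — satisfied.
(B) past probation — met.
(C) hours reduced — satisfied.
(D) fixed location — holds.
(E) not employee-requested — holds.
(iii) = T AND T AND T AND T AND T = true.
(b) = F OR F OR T = true.
(1) = T AND T = true.
(2) no recent notice — fails.
Overall: T OR F → true.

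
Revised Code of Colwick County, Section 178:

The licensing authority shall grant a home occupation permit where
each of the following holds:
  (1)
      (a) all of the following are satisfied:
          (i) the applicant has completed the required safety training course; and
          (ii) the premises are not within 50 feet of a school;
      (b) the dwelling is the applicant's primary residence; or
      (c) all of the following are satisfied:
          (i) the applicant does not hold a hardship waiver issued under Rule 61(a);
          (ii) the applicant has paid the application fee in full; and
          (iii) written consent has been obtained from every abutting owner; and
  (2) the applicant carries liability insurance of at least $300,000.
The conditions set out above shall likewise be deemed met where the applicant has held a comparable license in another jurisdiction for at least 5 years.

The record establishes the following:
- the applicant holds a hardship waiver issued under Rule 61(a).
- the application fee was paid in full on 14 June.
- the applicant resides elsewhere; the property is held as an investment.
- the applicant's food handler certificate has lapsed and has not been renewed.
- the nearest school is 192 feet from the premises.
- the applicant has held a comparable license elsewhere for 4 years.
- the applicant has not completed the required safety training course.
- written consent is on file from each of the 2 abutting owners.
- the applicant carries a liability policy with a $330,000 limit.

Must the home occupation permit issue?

(i) safety training — fails.
(ii) ≥50 ft from school — satisfied.
So (a) is not satisfied (F AND T).
(b) primary residence — fails.
(i) not (hardship waiver) — not met.
(ii) fee paid — holds.
(iii) all abutters consent — met.
(c): F AND T AND T → false.
(1) = F OR F OR F = false.
(2) insurance ≥ $300,000 — met.
So Overall is not satisfied (F AND T).
Exception (prior license ≥ 5 yr) — not satisfied.
Result: main false OR exception false → false.

No — denied.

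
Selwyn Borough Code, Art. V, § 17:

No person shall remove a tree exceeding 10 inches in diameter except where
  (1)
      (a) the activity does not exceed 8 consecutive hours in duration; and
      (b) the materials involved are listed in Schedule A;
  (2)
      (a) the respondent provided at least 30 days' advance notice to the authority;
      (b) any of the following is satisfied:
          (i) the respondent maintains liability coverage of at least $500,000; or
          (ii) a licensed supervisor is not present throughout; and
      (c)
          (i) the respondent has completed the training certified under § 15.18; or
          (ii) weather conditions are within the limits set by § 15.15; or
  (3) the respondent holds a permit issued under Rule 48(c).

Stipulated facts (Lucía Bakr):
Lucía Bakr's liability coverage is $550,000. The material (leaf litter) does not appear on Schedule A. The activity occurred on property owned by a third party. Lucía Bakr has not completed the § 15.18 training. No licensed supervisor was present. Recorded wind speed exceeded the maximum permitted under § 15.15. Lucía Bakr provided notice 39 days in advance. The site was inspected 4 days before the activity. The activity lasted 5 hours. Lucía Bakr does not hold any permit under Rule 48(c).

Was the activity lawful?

No — unlawful.

(a) ≤ 8 hrs duration — holds.
(b) Schedule A material — not met.
So (1) is not satisfied (T AND F).
(a) ≥30 days' notice — holds.
(i) coverage ≥ $500,000 — met.
(ii) not (supervisor present) — met.
So (b) is satisfied (T OR T).
(i) training certified — not satisfied.
(ii) weather ok — fails.
(c): F OR F → false.
(2) = T AND T AND F = false.
(3) holds permit — not met.
So Overall is not satisfied (F OR F OR F).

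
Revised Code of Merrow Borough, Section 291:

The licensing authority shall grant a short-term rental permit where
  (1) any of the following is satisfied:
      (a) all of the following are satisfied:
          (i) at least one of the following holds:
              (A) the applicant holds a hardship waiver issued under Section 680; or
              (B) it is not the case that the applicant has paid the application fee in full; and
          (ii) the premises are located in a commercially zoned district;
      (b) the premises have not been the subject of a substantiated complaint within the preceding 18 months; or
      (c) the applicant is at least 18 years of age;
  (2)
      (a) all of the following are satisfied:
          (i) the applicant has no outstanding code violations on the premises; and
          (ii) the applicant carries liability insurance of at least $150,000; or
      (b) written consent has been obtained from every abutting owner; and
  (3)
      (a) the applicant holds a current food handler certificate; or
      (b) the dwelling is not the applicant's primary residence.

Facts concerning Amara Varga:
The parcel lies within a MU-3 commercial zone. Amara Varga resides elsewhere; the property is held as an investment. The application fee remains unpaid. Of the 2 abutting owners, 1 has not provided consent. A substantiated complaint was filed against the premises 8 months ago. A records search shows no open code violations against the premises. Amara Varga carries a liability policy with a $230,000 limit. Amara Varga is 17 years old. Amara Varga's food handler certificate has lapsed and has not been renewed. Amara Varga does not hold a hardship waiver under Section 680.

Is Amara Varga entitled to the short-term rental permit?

(A) hardship waiver — fails.
(B) not (fee paid) — holds.
So (i) is satisfied (F OR T).
(ii) commercially zoned — satisfied.
(a) = T AND T = true.
(b) no complaint in 18 mo. — not met.
(c) age ≥ 18 — not met.
(1) = T OR F OR F = true.
(i) no code violations — holds.
(ii) insurance ≥ $150,000 — met.
(a) = T AND T = true.
(b) all abutters consent — fails.
(2) = T OR F = true.
(a) food handler cert. — not satisfied.
(b) not (primary residence) — satisfied.
So (3) is satisfied (F OR T).
Overall: T AND T AND T → true.

Yes — granted.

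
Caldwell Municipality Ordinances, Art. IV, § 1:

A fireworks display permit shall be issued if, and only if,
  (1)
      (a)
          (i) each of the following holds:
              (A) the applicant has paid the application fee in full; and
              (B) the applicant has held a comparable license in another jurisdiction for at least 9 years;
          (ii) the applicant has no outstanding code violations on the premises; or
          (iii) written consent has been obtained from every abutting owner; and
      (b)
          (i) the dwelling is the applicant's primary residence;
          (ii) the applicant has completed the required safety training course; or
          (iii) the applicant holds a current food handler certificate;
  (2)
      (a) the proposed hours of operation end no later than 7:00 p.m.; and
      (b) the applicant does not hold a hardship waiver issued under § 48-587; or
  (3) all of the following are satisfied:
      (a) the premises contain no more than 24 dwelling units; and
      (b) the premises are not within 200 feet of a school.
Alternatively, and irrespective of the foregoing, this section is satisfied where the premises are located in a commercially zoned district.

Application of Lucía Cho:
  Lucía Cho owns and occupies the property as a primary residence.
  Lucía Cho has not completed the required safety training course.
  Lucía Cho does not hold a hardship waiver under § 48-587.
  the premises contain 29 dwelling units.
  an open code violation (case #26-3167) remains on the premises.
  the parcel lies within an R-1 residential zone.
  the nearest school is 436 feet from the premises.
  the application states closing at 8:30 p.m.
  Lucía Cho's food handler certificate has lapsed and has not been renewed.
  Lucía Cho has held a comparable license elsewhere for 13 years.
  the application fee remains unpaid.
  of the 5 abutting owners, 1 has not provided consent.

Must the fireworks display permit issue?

No — denied.

(A) fee paid — not satisfied.
(B) prior license ≥ 9 yr — holds.
(i): F AND T → false.
(ii) no code violations — not met.
(iii) all abutters consent — fails.
(a) = F OR F OR F = false.
(i) primary residence — holds.
(ii) safety training — not satisfied.
(iii) food handler cert. — fails.
(b): T OR F OR F → true.
So (1) is not satisfied (F AND T).
(a) closes by 7 p.m. — fails.
(b) not (hardship waiver) — met.
So (2) is not satisfied (F AND T).
(a) ≤ 24 units — fails.
(b) ≥200 ft from school — holds.
(3): F AND T → false.
So Overall is not satisfied (F OR F OR F).
Exception (commercially zoned) — not satisfied.
Result: main false OR exception false → false.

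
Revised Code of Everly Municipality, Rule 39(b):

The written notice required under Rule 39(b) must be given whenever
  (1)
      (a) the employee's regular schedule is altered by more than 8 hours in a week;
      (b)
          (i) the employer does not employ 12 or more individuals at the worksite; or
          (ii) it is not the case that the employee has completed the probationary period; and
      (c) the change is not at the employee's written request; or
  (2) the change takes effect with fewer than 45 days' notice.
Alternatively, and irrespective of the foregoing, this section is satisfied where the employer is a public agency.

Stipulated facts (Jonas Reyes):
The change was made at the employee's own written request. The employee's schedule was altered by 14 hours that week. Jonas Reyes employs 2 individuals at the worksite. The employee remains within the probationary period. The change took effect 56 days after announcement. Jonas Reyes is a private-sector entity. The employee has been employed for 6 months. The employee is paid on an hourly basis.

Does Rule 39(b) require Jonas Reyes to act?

No — not required.

(a) schedule shift > 8h — met.
(i) not (≥ 12 at site) — satisfied.
(ii) not (past probation) — satisfied.
(b): T OR T → true.
(c) not employee-requested — not met.
So (1) is not satisfied (T AND T AND F).
(2) < 45 days' notice — not met.
Overall = F OR F = false.
Exception (public agency) — not satisfied.
Result: main false OR exception false → false.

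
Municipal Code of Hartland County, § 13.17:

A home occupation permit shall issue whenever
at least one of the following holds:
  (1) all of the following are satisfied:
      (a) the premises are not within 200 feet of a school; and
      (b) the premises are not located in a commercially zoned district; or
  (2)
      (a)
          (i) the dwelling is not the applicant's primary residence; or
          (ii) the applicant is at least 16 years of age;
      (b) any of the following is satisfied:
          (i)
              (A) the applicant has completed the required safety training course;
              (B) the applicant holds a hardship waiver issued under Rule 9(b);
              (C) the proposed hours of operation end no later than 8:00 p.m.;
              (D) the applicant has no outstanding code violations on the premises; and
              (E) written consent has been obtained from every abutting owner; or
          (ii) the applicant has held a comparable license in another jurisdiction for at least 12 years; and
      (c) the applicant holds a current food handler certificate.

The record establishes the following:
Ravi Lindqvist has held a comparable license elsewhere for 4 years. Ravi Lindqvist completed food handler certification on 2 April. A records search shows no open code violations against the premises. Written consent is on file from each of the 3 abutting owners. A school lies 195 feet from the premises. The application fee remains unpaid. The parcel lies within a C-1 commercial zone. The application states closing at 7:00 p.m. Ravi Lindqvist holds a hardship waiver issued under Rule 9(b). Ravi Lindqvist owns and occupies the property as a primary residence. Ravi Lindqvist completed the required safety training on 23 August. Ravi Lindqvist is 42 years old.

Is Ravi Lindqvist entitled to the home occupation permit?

Yes — granted.

(a) ≥200 ft from school — not met.
(b) not (commercially zoned) — not met.
(1) = F AND F = false.
(i) not (primary residence) — not met.
(ii) age ≥ 16 — satisfied.
So (a) is satisfied (F OR T).
(A) safety training — met.
(B) hardship waiver — met.
(C) closes by 8 p.m. — satisfied.
(D) no code violations — holds.
(E) all abutters consent — satisfied.
(i) = T AND T AND T AND T AND T = true.
(ii) prior license ≥ 12 yr — not satisfied.
So (b) is satisfied (T OR F).
(c) food handler cert. — satisfied.
(2): T AND T AND T → true.
Overall = F OR T = true.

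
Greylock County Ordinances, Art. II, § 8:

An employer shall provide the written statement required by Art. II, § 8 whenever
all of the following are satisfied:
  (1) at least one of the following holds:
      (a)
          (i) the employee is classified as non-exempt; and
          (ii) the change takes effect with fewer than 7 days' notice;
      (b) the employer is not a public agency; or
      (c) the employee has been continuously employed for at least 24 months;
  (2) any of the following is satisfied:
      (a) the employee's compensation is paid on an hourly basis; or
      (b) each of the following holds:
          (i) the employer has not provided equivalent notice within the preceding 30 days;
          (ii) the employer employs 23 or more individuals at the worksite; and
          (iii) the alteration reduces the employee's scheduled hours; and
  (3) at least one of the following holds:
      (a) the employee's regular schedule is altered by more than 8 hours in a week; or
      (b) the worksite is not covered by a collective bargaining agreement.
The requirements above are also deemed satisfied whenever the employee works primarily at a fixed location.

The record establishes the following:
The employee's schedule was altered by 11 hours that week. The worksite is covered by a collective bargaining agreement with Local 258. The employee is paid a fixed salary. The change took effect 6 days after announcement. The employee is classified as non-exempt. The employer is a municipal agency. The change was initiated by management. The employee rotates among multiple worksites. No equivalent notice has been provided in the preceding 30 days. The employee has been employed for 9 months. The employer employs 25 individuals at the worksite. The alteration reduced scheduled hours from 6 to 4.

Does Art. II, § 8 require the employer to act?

(i) non-exempt — met.
(ii) < 7 days' notice — met.
So (a) is satisfied (T AND T).
(b) not (public agency) — not met.
(c) tenure ≥ 24 mo. — not met.
So (1) is satisfied (T OR F OR F).
(a) hourly-paid — fails.
(i) no recent notice — met.
(ii) ≥ 23 at site — satisfied.
(iii) hours reduced — holds.
(b): T AND T AND T → true.
(2): F OR T → true.
(a) schedule shift > 8h — satisfied.
(b) no CBA — fails.
(3) = T OR F = true.
Overall = T AND T AND T = true.
Exception (fixed location) — not satisfied.
Result: main true OR exception false → true.

Yes — required.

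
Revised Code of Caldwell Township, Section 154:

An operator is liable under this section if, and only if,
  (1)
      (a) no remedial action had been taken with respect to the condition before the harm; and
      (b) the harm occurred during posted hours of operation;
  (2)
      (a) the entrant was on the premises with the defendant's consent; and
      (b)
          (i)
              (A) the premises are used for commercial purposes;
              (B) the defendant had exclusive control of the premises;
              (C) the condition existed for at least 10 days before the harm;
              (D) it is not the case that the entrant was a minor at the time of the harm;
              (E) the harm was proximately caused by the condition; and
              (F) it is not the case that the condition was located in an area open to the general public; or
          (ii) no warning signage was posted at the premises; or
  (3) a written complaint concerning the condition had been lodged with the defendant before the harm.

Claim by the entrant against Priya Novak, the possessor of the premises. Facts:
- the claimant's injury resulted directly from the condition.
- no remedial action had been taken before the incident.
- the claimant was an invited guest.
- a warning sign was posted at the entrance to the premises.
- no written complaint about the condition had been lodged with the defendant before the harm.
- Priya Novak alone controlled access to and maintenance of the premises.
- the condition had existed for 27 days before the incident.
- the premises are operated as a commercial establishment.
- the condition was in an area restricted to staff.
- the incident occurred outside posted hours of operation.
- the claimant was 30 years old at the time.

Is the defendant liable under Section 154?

Yes — liable.

(a) no remedial action — satisfied.
(b) during posted hours — not satisfied.
So (1) is not satisfied (T AND F).
(a) consent to enter — met.
(A) commercial use — satisfied.
(B) exclusive control — met.
(C) condition ≥10 days old — satisfied.
(D) not (entrant a minor) — holds.
(E) proximate cause — met.
(F) not (public area) — satisfied.
(i): T AND T AND T AND T AND T AND T → true.
(ii) no signage posted — fails.
So (b) is satisfied (T OR F).
(2) = T AND T = true.
(3) complaint lodged — not satisfied.
Overall: F OR T OR F → true.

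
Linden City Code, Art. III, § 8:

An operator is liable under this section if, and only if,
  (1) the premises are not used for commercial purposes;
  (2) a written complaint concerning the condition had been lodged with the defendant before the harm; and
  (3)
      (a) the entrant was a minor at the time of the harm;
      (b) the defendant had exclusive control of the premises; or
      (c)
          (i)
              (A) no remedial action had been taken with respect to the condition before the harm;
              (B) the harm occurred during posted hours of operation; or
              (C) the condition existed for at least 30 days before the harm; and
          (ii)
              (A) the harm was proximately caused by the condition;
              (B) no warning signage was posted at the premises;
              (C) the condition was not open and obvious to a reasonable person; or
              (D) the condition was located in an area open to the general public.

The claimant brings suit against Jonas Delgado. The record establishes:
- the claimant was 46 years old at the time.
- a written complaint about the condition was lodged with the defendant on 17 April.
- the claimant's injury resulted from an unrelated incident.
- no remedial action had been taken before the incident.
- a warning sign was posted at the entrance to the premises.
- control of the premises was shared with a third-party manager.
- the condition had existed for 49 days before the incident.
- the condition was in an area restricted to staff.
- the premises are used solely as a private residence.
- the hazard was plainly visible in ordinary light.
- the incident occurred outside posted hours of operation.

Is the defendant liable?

(1) not (commercial use) — satisfied.
(2) complaint lodged — met.
(a) entrant a minor — not satisfied.
(b) exclusive control — not met.
(A) no remedial action — holds.
(B) during posted hours — not met.
(C) condition ≥30 days old — met.
So (i) is satisfied (T OR F OR T).
(A) proximate cause — fails.
(B) no signage posted — fails.
(C) not open/obvious — fails.
(D) public area — not satisfied.
(ii): F OR F OR F OR F → false.
(c) = T AND F = false.
(3) = F OR F OR F = false.
Overall = T AND T AND F = false.

No — not liable.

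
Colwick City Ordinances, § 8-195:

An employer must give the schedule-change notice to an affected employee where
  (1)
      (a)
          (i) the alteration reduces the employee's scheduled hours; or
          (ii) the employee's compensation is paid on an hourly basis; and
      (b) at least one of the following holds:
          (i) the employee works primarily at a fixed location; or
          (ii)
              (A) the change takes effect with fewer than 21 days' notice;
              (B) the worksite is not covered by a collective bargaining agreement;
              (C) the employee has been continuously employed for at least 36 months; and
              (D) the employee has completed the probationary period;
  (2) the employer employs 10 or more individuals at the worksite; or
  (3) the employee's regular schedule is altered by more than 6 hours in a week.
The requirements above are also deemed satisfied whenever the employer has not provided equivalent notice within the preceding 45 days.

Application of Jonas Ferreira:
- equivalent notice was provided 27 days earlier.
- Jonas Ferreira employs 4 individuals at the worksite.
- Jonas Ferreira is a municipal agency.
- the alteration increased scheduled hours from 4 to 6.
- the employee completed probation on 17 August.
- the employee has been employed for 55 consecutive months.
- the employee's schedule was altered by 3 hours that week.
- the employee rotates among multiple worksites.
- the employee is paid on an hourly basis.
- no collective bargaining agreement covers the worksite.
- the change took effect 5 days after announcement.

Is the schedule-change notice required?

(i) hours reduced — not satisfied.
(ii) hourly-paid — met.
So (a) is satisfied (F OR T).
(i) fixed location — not satisfied.
(A) < 21 days' notice — met.
(B) no CBA — holds.
(C) tenure ≥ 36 mo. — satisfied.
(D) past probation — satisfied.
So (ii) is satisfied (T AND T AND T AND T).
(b): F OR T → true.
(1): T AND T → true.
(2) ≥ 10 at site — not met.
(3) schedule shift > 6h — not met.
Overall = T OR F OR F = true.
Exception (no recent notice) — not satisfied.
Result: main true OR exception false → true.

Yes — required.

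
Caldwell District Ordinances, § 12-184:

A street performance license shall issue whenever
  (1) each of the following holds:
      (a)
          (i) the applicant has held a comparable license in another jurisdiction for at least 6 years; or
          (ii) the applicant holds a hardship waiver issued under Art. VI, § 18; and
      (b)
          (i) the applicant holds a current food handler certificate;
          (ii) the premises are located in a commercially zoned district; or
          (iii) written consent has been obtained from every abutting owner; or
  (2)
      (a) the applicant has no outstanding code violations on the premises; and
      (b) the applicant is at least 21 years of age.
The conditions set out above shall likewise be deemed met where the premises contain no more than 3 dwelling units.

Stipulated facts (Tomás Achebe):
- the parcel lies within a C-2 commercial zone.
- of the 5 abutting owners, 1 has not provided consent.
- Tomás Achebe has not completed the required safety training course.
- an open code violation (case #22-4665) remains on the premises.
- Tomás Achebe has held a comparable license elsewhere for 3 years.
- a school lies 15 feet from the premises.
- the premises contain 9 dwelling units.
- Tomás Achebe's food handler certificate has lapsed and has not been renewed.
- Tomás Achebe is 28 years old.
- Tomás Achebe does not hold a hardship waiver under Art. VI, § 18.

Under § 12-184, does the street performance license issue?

(i) prior license ≥ 6 yr — not met.
(ii) hardship waiver — not met.
(a) = F OR F = false.
(i) food handler cert. — fails.
(ii) commercially zoned — holds.
(iii) all abutters consent — not met.
(b): F OR T OR F → true.
(1) = F AND T = false.
(a) no code violations — fails.
(b) age ≥ 21 — met.
So (2) is not satisfied (F AND T).
So Overall is not satisfied (F OR F).
Exception (≤ 3 units) — not satisfied.
Result: main false OR exception false → false.

No — denied.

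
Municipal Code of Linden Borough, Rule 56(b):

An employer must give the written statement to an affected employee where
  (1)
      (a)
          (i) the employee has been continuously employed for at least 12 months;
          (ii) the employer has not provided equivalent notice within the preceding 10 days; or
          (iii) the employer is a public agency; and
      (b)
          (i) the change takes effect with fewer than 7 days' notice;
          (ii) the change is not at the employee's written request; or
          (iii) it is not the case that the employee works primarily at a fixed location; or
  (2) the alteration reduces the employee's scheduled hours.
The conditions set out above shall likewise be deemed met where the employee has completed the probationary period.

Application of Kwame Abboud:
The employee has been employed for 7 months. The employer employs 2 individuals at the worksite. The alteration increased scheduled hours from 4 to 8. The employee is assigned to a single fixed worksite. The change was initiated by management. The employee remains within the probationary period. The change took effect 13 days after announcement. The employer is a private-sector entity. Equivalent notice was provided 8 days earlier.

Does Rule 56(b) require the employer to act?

No — not required.

(i) tenure ≥ 12 mo. — not met.
(ii) no recent notice — not satisfied.
(iii) public agency — not satisfied.
So (a) is not satisfied (F OR F OR F).
(i) < 7 days' notice — not met.
(ii) not employee-requested — met.
(iii) not (fixed location) — fails.
(b): F OR T OR F → true.
(1) = F AND T = false.
(2) hours reduced — not satisfied.
So Overall is not satisfied (F OR F).
Exception (past probation) — not satisfied.
Result: main false OR exception false → false.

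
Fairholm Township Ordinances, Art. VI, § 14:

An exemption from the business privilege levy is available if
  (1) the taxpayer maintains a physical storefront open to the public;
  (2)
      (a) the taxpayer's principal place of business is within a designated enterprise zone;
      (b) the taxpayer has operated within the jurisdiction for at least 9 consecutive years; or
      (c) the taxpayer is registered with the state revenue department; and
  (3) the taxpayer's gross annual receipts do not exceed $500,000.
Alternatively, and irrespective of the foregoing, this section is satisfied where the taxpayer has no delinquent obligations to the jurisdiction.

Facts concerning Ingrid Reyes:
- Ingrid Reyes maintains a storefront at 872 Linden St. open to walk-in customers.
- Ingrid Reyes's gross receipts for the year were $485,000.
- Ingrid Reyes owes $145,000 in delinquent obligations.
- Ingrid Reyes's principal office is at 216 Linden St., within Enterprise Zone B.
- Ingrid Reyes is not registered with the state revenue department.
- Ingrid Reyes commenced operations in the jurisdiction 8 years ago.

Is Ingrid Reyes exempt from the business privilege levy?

Yes — exempt.

(1) has storefront — holds.
(a) in enterprise zone — holds.
(b) ≥ 9 yrs in jurisdiction — not met.
(c) state-registered — not met.
So (2) is satisfied (T OR F OR F).
(3) receipts ≤ $500,000 — holds.
So Overall is satisfied (T AND T AND T).
Exception (no delinquency) — not satisfied.
Result: main true OR exception false → true.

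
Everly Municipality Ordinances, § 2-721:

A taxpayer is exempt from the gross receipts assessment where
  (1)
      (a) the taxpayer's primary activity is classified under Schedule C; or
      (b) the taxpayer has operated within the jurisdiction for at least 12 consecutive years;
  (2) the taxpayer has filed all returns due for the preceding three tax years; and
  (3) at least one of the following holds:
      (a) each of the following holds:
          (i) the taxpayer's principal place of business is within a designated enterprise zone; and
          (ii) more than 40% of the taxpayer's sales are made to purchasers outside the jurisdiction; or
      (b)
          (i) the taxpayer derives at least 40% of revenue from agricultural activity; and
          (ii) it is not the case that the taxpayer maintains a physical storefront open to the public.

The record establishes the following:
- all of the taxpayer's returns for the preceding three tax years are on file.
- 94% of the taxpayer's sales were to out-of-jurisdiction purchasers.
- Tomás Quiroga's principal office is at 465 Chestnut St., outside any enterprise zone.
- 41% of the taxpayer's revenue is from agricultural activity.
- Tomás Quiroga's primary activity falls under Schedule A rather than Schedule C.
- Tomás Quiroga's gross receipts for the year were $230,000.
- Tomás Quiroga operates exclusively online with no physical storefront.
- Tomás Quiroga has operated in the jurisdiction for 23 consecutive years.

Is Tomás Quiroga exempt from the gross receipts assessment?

Yes — exempt.

(a) Schedule C activity — not satisfied.
(b) ≥ 12 yrs in jurisdiction — satisfied.
(1) = F OR T = true.
(2) returns current — satisfied.
(i) in enterprise zone — not met.
(ii) >40% out-of-jur. sales — holds.
(a) = F AND T = false.
(i) ≥40% agricultural — met.
(ii) not (has storefront) — satisfied.
So (b) is satisfied (T AND T).
(3): F OR T → true.
So Overall is satisfied (T AND T AND T).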